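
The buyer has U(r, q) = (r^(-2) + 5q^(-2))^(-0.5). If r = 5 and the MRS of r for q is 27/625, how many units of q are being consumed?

q = 3

For CES with ρ = -2, MRS = (1/5)·(q/r)^3.
Setting (1/5)·(q/5)^3 = 27/625 gives (q/5)^3 = 27/125, so q/5 = 0.6 and q = 3.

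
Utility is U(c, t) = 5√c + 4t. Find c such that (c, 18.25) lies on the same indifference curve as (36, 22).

c = 81

U(36, 22) = 118.
Set U(c, 18.25) = 118 and solve.
With t = 18.25: 5√c = 118 − 4·18.25 = 45, so √c = 9 and c = 81.
Check: U(81, 18.25) = 118.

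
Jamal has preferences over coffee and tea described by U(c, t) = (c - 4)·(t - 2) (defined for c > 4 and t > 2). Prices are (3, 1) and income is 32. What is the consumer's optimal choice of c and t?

c* = 7, t* = 11

MU_c = (t−2), MU_t = (c−4).
MRS = (t−2)/(c−4).
Tangency: set MRS = p_c/p_t = 3/1 = 3.
So (t − 2)/(c − 4) = 3, i.e. (t − 2) = 3·(c − 4).
Rewrite the budget in excess-of-subsistence terms: 3·(c − 4) + 1·(t − 2) = 32 − 3·4 − 1·2 = 18.
Substituting, 6·(c − 4) = 18, so c − 4 = 3 and c* = 7.
Then t − 2 = 3·3 = 9, so t* = 11.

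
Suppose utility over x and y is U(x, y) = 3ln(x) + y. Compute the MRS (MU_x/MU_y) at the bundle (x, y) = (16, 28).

MRS = 3/16

MU_x = 3/x, MU_y = 1.
MRS = 3/x ÷ 1.
At (16, 28): MRS = 3/16.
So at (16, 28) the consumer would give up 3/16 units of y for one more unit of x.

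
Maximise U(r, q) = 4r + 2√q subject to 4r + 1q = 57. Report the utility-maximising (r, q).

r* = 14, q* = 1

MU_r = 4, MU_q = 2/(2√q).
MRS = 4 ÷ (2/(2√q)).
Tangency: set MRS = p_r/p_q = 4/1 = 4.
MRS depends only on q: 4·√q = 4 ⇒ √q = 4/4 = 1 ⇒ q* = 1.
From the budget, 4·r = 57 − 1·1 = 56, so r* = 14.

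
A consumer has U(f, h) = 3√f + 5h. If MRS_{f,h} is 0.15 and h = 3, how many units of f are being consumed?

MU_f = 3/(2√f), MU_h = 5.
MRS = 3/(2√f) ÷ 5.
MRS depends only on f: 0.3/√f = 0.15 ⇒ √f = 0.3/0.15 = 2 ⇒ f = 4.

f = 4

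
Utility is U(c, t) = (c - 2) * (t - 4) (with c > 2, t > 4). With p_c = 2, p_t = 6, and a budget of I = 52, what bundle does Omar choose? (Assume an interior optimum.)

c* = 8, t* = 6

MU_c = (t−4), MU_t = (c−2).
MRS = (t−4)/(c−2).
Tangency: set MRS = p_c/p_t = 2/6 = 1/3.
So (t − 4)/(c − 2) = 1/3, i.e. (t − 4) = (1/3)·(c − 2).
Rewrite the budget in excess-of-subsistence terms: 2·(c − 2) + 6·(t − 4) = 52 − 2·2 − 6·4 = 24.
Substituting, 4·(c − 2) = 24, so c − 2 = 6 and c* = 8.
Then t − 4 = (1/3)·6 = 2, so t* = 6.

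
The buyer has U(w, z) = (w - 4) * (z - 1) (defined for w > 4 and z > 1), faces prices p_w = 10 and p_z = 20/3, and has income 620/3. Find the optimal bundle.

w* = 12, z* = 13

MU_w = (z−1), MU_z = (w−4).
MRS = (z−1)/(w−4).
Tangency: set MRS = p_w/p_z = 10/(20/3) = 1.5.
So (z − 1)/(w − 4) = 1.5, i.e. (z − 1) = 1.5·(w − 4).
Rewrite the budget in excess-of-subsistence terms: 10·(w − 4) + (20/3)·(z − 1) = 620/3 − 10·4 − (20/3)·1 = 160.
Substituting, 20·(w − 4) = 160, so w − 4 = 8 and w* = 12.
Then z − 1 = 1.5·8 = 12, so z* = 13.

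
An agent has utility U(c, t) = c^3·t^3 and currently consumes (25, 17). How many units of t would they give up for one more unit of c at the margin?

MU_c = 3·c^2·t^3 and MU_t = 3·c^3·t^2.
MRS = MU_c/MU_t = t/c.
At (25, 17): MRS = 17/25.
So at (25, 17) the consumer would give up 17/25 units of t for one more unit of c.

MRS = 17/25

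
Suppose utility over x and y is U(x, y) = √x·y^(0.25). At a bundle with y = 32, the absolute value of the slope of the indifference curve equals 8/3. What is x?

MU_x = 0.5·x^(-0.5)·y^(0.25) and MU_y = 0.25·√x·y^(-0.75).
MRS = MU_x/MU_y = (2)·y/x.
Substitute y = 32: MRS = 64/x. Setting 64/x = 8/3 gives x = 64/(8/3) = 24.

x = 24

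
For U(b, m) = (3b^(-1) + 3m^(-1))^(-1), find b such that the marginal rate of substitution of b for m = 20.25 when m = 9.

For CES with ρ = -1, MRS = (m/b)^2.
Setting (9/b)^2 = 20.25 gives 9/b = 4.5 and b = 2.

b = 2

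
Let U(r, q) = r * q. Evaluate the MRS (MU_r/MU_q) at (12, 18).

MU_r = q and MU_q = r.
MRS = MU_r/MU_q = q/r.
At (12, 18): MRS = 1.5.
So at (12, 18) the consumer would give up 1.5 units of q for one more unit of r.

MRS = 1.5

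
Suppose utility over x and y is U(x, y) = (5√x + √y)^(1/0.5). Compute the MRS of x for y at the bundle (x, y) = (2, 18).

For CES with ρ = 0.5, MRS = (5/1)·√(y/x).
At (2, 18): MRS = 15.
So at (2, 18) the consumer would give up 15 units of y for one more unit of x.

MRS = 15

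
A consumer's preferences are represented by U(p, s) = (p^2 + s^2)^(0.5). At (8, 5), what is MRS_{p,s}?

MRS = 1.6

For CES with ρ = 2, MRS = (s/p)^(-1).
At (8, 5): MRS = 1.6.
The indifference curve has slope −1.6 at this bundle.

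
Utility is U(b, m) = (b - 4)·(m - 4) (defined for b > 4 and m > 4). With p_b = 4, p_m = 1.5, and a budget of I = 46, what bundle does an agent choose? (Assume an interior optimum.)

b* = 7, m* = 12

MU_b = (m−4), MU_m = (b−4).
MRS = (m−4)/(b−4).
Tangency: set MRS = p_b/p_m = 4/1.5 = 8/3.
So (m − 4)/(b − 4) = 8/3, i.e. (m − 4) = (8/3)·(b − 4).
Rewrite the budget in excess-of-subsistence terms: 4·(b − 4) + 1.5·(m − 4) = 46 − 4·4 − 1.5·4 = 24.
Substituting, 8·(b − 4) = 24, so b − 4 = 3 and b* = 7.
Then m − 4 = (8/3)·3 = 8, so m* = 12.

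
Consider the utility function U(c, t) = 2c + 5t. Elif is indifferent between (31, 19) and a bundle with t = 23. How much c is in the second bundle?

U(31, 19) = 157.
Set U(c, 23) = 157 and solve.
2c + 5·23 = 157 ⇒ 2c = 42 ⇒ c = 21.
Check: U(21, 23) = 157.

c = 21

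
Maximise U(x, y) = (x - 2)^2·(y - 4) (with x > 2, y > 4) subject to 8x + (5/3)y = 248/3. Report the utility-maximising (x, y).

x* = 7, y* = 16

MU_x = 2·(x−2)·(y−4), MU_y = (x−2)^2.
MRS = (2/1)·(y−4)/(x−2).
Tangency: set MRS = p_x/p_y = 8/(5/3) = 4.8.
So (2/1)·(y − 4)/(x − 2) = 4.8, i.e. (y − 4) = 2.4·(x − 2).
Rewrite the budget in excess-of-subsistence terms: 8·(x − 2) + (5/3)·(y − 4) = 248/3 − 8·2 − (5/3)·4 = 60.
Substituting, 12·(x − 2) = 60, so x − 2 = 5 and x* = 7.
Then y − 4 = 2.4·5 = 12, so y* = 16.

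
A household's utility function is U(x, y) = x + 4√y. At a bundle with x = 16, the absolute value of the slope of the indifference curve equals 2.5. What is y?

y = 25

MU_x = 1, MU_y = 4/(2√y).
MRS = 1 ÷ (4/(2√y)).
MRS depends only on y: 0.5·√y = 2.5 ⇒ √y = 2.5/0.5 = 5 ⇒ y = 25.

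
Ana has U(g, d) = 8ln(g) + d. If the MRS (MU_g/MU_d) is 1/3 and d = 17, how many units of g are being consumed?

g = 24

MU_g = 8/g, MU_d = 1.
MRS = 8/g ÷ 1.
MRS depends only on g: 8/g = 1/3 ⇒ g = 8/(1/3) = 24.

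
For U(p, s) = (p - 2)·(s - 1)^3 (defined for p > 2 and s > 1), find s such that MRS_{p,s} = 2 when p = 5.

MU_p = (s−1)^3, MU_s = 3·(p−2)·(s−1)^2.
MRS = (1/3)·(s−1)/(p−2).
Substitute p = 5: MRS = (s − 1)/9. Setting this equal to 2 gives s − 1 = 2·9 = 18, so s = 19.

s = 19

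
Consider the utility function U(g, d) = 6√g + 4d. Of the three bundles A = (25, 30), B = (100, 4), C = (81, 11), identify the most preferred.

Evaluate utility at each bundle:
U(A) = 150.000.
U(B) = 76.000.
U(C) = 98.000.
Highest utility is A, so A ≻ C ≻ B.

Bundle A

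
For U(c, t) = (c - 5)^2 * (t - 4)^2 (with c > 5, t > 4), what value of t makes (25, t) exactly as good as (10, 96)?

t = 27

U(10, 96) = 211600.
Set U(25, t) = 211600 and solve.
With c = 25: (25 − 5)^2 = 400, so (t − 4)^2 = 211600/400 = 529.
Taking the square root (with t > 4): t − 4 = 23, so t = 27.
Check: U(25, 27) = 211600.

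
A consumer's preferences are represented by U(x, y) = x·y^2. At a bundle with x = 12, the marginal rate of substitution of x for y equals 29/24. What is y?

MU_x = y^2 and MU_y = 2·x·y.
MRS = MU_x/MU_y = (1/2)·y/x.
Substitute x = 12: MRS = y/24. Setting y/24 = 29/24 gives y = (29/24)·24 = 29.

y = 29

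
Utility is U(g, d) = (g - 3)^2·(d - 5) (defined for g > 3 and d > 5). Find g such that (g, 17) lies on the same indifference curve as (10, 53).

g = 17

U(10, 53) = 2352.
Set U(g, 17) = 2352 and solve.
With d = 17: (17 − 5) = 12, so (g − 3)^2 = 2352/12 = 196.
Taking the square root (with g > 3): g − 3 = 14, so g = 17.
Check: U(17, 17) = 2352.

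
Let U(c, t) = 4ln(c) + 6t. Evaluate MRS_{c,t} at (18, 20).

MU_c = 4/c, MU_t = 6.
MRS = 4/c ÷ 6.
At (18, 20): MRS = 1/27.
That is, one extra unit of c is worth 1/27 units of t at the margin.

MRS = 1/27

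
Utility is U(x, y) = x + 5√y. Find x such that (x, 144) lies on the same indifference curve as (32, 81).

U(32, 81) = 77.
Set U(x, 144) = 77 and solve.
With y = 144: √144 = 12, so x = 77 − 5·12 = 17.
Check: U(17, 144) = 77.

x = 17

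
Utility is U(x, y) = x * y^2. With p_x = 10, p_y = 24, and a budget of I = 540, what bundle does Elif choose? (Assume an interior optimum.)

x* = 18, y* = 15

MU_x = y^2 and MU_y = 2·x·y.
MRS = MU_x/MU_y = (1/2)·y/x.
Tangency: set MRS = p_x/p_y = 10/24 = 5/12.
So (1/2)·y/x = 5/12, i.e. y = (5/6)·x.
Substitute into the budget 10·x + 24·y = 540: 30·x = 540, so x* = 18.
Then y* = (5/6)·18 = 15.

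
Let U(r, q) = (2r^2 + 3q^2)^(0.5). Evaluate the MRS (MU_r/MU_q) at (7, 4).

MRS = 7/6

For CES with ρ = 2, MRS = (2/3)·(q/r)^(-1).
At (7, 4): MRS = 7/6.
That is, one extra unit of r is worth 7/6 units of q at the margin.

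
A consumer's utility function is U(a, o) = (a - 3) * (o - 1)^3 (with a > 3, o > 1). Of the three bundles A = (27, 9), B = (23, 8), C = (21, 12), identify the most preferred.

Bundle C

Evaluate utility at each bundle:
U(A) = 12288.
U(B) = 6860.
U(C) = 23958.
Highest utility is C, so C ≻ A ≻ B.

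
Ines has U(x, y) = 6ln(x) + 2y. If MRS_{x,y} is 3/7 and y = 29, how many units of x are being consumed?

MU_x = 6/x, MU_y = 2.
MRS = 6/x ÷ 2.
MRS depends only on x: 3/x = 3/7 ⇒ x = 3/(3/7) = 7.

x = 7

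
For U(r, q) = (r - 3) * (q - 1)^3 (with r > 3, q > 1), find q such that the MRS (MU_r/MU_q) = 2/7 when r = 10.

q = 7

MU_r = (q−1)^3, MU_q = 3·(r−3)·(q−1)^2.
MRS = (1/3)·(q−1)/(r−3).
Substitute r = 10: MRS = (q − 1)/21. Setting this equal to 2/7 gives q − 1 = (2/7)·21 = 6, so q = 7.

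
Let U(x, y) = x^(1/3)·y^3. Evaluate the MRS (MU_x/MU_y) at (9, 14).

MU_x = 1/3·x^(-2/3)·y^3 and MU_y = 3·x^(1/3)·y^2.
MRS = MU_x/MU_y = (1/9)·y/x.
At (9, 14): MRS = 14/81.
The indifference curve has slope −14/81 at this bundle.

MRS = 14/81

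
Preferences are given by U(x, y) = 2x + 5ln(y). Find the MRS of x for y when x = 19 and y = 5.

MU_x = 2, MU_y = 5/y.
MRS = 2 ÷ (5/y).
At (19, 5): MRS = 2.
So at (19, 5) the consumer would give up 2 units of y for one more unit of x.

MRS = 2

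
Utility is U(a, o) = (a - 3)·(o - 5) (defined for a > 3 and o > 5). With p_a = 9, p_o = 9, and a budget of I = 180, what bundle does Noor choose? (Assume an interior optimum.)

a* = 9, o* = 11

MU_a = (o−5), MU_o = (a−3).
MRS = (o−5)/(a−3).
Tangency: set MRS = p_a/p_o = 9/9 = 1.
So (o − 5)/(a − 3) = 1, i.e. (o − 5) = (a − 3).
Rewrite the budget in excess-of-subsistence terms: 9·(a − 3) + 9·(o − 5) = 180 − 9·3 − 9·5 = 108.
Substituting, 18·(a − 3) = 108, so a − 3 = 6 and a* = 9.
Then o − 5 = 6, so o* = 11.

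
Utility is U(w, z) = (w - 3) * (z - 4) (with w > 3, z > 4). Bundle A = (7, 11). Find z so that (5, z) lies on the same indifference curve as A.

U(7, 11) = 28.
Set U(5, z) = 28 and solve.
With w = 5: (5 − 3) = 2, so (z − 4) = 28/2 = 14.
So z = 4 + 14 = 18.
Check: U(5, 18) = 28.

z = 18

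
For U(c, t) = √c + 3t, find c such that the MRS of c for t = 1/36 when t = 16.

MU_c = 1/(2√c), MU_t = 3.
MRS = 1/(2√c) ÷ 3.
MRS depends only on c: (1/6)/√c = 1/36 ⇒ √c = (1/6)/(1/36) = 6 ⇒ c = 36.

c = 36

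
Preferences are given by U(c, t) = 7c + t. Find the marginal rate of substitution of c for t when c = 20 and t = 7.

MU_c = 7, MU_t = 1, so MRS = 7/1 = 7 at every bundle.
At (20, 7): MRS = 7.
The indifference curve has slope −7 at this bundle.

MRS = 7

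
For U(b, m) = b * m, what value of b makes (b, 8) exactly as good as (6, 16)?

b = 12

U(6, 16) = 96.
Set U(b, 8) = 96 and solve.
With m = 8: b = 96/8 = 12.
Check: U(12, 8) = 96.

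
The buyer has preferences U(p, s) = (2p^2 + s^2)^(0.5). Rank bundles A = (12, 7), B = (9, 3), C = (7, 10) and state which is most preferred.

Evaluate utility at each bundle:
U(A) = 18.358.
U(B) = 13.077.
U(C) = 14.071.
Highest utility is A, so A ≻ C ≻ B.

Bundle A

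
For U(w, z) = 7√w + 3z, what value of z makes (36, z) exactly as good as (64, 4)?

z = 26/3

U(64, 4) = 68.
Set U(36, z) = 68 and solve.
With w = 36: √36 = 6, so 3z = 68 − 7·6 = 26 and z = 26/3.
Check: U(36, 26/3) = 68.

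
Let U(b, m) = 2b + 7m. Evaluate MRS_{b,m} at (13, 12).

MU_b = 2, MU_m = 7, so MRS = 2/7 at every bundle.
At (13, 12): MRS = 2/7.
That is, one extra unit of b is worth 2/7 units of m at the margin.

MRS = 2/7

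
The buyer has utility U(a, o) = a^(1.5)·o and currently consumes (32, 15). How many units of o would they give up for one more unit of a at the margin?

MRS = 45/64

MU_a = 1.5·√a·o and MU_o = a^(1.5).
MRS = MU_a/MU_o = (1.5)·o/a.
At (32, 15): MRS = 45/64.
That is, one extra unit of a is worth 45/64 units of o at the margin.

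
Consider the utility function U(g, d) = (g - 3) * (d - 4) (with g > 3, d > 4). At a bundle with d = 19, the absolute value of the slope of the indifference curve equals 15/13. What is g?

MU_g = (d−4), MU_d = (g−3).
MRS = (d−4)/(g−3).
Substitute d = 19: MRS = 15/(g − 3). Setting this equal to 15/13 gives g − 3 = 15/(15/13) = 13, so g = 16.

g = 16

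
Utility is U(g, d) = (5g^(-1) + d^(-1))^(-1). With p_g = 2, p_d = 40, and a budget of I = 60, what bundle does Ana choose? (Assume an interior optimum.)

g* = 10, d* = 1

For CES with ρ = -1, MRS = (5/1)·(d/g)^2.
Tangency: set MRS = p_g/p_d = 2/40 = 0.05.
So (d/g)^2 = 1/100; taking the square root, d/g = 0.1, i.e. d = 0.1·g.
Substitute into the budget 2·g + 40·d = 60: 6·g = 60, so g* = 10 and d* = 0.1·10 = 1.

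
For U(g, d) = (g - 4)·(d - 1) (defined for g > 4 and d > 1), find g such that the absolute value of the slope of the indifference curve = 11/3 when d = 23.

g = 10

MU_g = (d−1), MU_d = (g−4).
MRS = (d−1)/(g−4).
Substitute d = 23: MRS = 22/(g − 4). Setting this equal to 11/3 gives g − 4 = 22/(11/3) = 6, so g = 10.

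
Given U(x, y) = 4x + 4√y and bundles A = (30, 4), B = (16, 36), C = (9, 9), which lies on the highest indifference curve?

Bundle A

Evaluate utility at each bundle:
U(A) = 128.000.
U(B) = 88.000.
U(C) = 48.000.
Highest utility is A, so A ≻ B ≻ C.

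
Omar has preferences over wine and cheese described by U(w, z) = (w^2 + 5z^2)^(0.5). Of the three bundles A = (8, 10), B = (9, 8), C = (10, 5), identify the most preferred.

Bundle A

Evaluate utility at each bundle:
U(A) = 23.749.
U(B) = 20.025.
U(C) = 15.000.
Highest utility is A, so A ≻ B ≻ C.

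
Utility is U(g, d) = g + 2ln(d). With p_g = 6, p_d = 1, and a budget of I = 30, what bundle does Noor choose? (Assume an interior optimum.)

g* = 3, d* = 12

MU_g = 1, MU_d = 2/d.
MRS = 1 ÷ (2/d).
Tangency: set MRS = p_g/p_d = 6/1 = 6.
MRS depends only on d: 0.5·d = 6 ⇒ d* = 6/0.5 = 12.
From the budget, 6·g = 30 − 1·12 = 18, so g* = 3.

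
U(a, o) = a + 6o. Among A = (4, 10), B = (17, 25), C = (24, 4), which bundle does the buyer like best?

Bundle B

Evaluate utility at each bundle:
U(A) = 64.
U(B) = 167.
U(C) = 48.
Highest utility is B, so B ≻ A ≻ C.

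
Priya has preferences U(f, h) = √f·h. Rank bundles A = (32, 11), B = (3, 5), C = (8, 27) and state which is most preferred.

Evaluate utility at each bundle:
U(A) = 62.225.
U(B) = 8.660.
U(C) = 76.368.
Highest utility is C, so C ≻ A ≻ B.

Bundle C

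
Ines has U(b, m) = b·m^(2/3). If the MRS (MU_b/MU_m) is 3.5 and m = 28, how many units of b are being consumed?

MU_b = m^(2/3) and MU_m = 2/3·b·m^(-1/3).
MRS = MU_b/MU_m = (1.5)·m/b.
Substitute m = 28: MRS = 42/b. Setting 42/b = 3.5 gives b = 42/3.5 = 12.

b = 12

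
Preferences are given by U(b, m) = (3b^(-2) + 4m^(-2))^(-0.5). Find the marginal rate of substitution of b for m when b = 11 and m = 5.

MRS = 375/5324

For CES with ρ = -2, MRS = (3/4)·(m/b)^3.
At (11, 5): MRS = 375/5324.
The indifference curve has slope −375/5324 at this bundle.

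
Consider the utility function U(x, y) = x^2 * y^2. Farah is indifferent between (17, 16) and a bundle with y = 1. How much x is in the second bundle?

x = 272

U(17, 16) = 73984.
Set U(x, 1) = 73984 and solve.
With y = 1: 1^2 = 1, so x^2 = 73984/1 = 73984; taking the square root, x = 272.
Check: U(272, 1) = 73984.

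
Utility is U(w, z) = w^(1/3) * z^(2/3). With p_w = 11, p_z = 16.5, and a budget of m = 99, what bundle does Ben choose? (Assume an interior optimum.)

w* = 3, z* = 4

MU_w = 1/3·w^(-2/3)·z^(2/3) and MU_z = 2/3·w^(1/3)·z^(-1/3).
MRS = MU_w/MU_z = (0.5)·z/w.
Tangency: set MRS = p_w/p_z = 11/16.5 = 2/3.
So (0.5)·z/w = 2/3, i.e. z = (4/3)·w.
Substitute into the budget 11·w + 16.5·z = 99: 33·w = 99, so w* = 3.
Then z* = (4/3)·3 = 4.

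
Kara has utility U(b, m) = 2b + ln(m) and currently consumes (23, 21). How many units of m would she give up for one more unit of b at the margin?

MU_b = 2, MU_m = 1/m.
MRS = 2 ÷ (1/m).
At (23, 21): MRS = 42.
That is, one extra unit of b is worth 42 units of m at the margin.

MRS = 42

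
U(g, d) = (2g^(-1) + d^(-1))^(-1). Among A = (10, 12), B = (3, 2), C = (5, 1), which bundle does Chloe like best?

Bundle A

Evaluate utility at each bundle:
U(A) = 3.529.
U(B) = 0.857.
U(C) = 0.714.
Highest utility is A, so A ≻ B ≻ C.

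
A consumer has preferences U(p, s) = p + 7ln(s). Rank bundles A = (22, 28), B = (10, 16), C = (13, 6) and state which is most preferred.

Bundle A

Evaluate utility at each bundle:
U(A) = 45.325.
U(B) = 29.408.
U(C) = 25.542.
Highest utility is A, so A ≻ B ≻ C.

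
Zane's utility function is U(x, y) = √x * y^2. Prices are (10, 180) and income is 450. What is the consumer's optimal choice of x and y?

MU_x = 0.5·x^(-0.5)·y^2 and MU_y = 2·√x·y.
MRS = MU_x/MU_y = (0.25)·y/x.
Tangency: set MRS = p_x/p_y = 10/180 = 1/18.
So (0.25)·y/x = 1/18, i.e. y = (2/9)·x.
Substitute into the budget 10·x + 180·y = 450: 50·x = 450, so x* = 9.
Then y* = (2/9)·9 = 2.

x* = 9, y* = 2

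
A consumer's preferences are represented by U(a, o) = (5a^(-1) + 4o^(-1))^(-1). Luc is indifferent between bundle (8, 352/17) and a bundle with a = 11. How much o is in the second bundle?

o = 11

U depends on (a, o) only through S = 5a^(-1) + 4o^(-1), so equal utility means equal S. At (8, 352/17): S = 9/11.
With a = 11: 5·11^(-1) = 5/11, so 4o^(-1) = 9/11 − 5/11 = 4/11, i.e. o^(-1) = 1/11.
Hence o = 1/(1/11) = 11.
Check: U(11, 11) = 1.2222.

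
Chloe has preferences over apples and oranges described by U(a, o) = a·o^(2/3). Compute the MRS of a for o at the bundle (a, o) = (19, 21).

MRS = 63/38

MU_a = o^(2/3) and MU_o = 2/3·a·o^(-1/3).
MRS = MU_a/MU_o = (1.5)·o/a.
At (19, 21): MRS = 63/38.
That is, one extra unit of a is worth 63/38 units of o at the margin.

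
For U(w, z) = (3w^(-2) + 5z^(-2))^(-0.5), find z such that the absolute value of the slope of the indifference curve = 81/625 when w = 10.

z = 6

For CES with ρ = -2, MRS = (3/5)·(z/w)^3.
Setting (3/5)·(z/10)^3 = 81/625 gives (z/10)^3 = 27/125, so z/10 = 0.6 and z = 6.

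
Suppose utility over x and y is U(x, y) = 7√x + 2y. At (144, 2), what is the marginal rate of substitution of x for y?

MRS = 7/48

MU_x = 7/(2√x), MU_y = 2.
MRS = 7/(2√x) ÷ 2.
At (144, 2): MRS = 7/48.
That is, one extra unit of x is worth 7/48 units of y at the margin.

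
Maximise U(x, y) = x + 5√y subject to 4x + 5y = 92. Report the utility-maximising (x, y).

MU_x = 1, MU_y = 5/(2√y).
MRS = 1 ÷ (5/(2√y)).
Tangency: set MRS = p_x/p_y = 4/5 = 0.8.
MRS depends only on y: 0.4·√y = 0.8 ⇒ √y = 0.8/0.4 = 2 ⇒ y* = 4.
From the budget, 4·x = 92 − 5·4 = 72, so x* = 18.

x* = 18, y* = 4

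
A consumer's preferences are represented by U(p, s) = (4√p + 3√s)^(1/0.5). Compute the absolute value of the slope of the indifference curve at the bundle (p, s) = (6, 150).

MRS = 20/3

For CES with ρ = 0.5, MRS = (4/3)·√(s/p).
At (6, 150): MRS = 20/3.
The indifference curve has slope −20/3 at this bundle.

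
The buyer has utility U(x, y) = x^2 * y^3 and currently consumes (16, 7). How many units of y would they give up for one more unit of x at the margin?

MU_x = 2·x·y^3 and MU_y = 3·x^2·y^2.
MRS = MU_x/MU_y = (2/3)·y/x.
At (16, 7): MRS = 7/24.
So at (16, 7) the consumer would give up 7/24 units of y for one more unit of x.

MRS = 7/24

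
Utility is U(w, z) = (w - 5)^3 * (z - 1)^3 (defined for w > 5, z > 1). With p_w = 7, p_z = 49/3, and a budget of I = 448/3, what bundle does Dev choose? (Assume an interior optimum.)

w* = 12, z* = 4

MU_w = 3·(w−5)^2·(z−1)^3, MU_z = 3·(w−5)^3·(z−1)^2.
MRS = (z−1)/(w−5).
Tangency: set MRS = p_w/p_z = 7/(49/3) = 3/7.
So (z − 1)/(w − 5) = 3/7, i.e. (z − 1) = (3/7)·(w − 5).
Rewrite the budget in excess-of-subsistence terms: 7·(w − 5) + (49/3)·(z − 1) = 448/3 − 7·5 − (49/3)·1 = 98.
Substituting, 14·(w − 5) = 98, so w − 5 = 7 and w* = 12.
Then z − 1 = (3/7)·7 = 3, so z* = 4.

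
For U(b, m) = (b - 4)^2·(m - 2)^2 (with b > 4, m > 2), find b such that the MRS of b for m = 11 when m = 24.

MU_b = 2·(b−4)·(m−2)^2, MU_m = 2·(b−4)^2·(m−2).
MRS = (m−2)/(b−4).
Substitute m = 24: MRS = 22/(b − 4). Setting this equal to 11 gives b − 4 = 22/11 = 2, so b = 6.

b = 6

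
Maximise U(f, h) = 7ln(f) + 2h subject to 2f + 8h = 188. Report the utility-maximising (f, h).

f* = 14, h* = 20

MU_f = 7/f, MU_h = 2.
MRS = 7/f ÷ 2.
Tangency: set MRS = p_f/p_h = 2/8 = 0.25.
MRS depends only on f: 3.5/f = 0.25 ⇒ f* = 3.5/0.25 = 14.
From the budget, 8·h = 188 − 2·14 = 160, so h* = 20.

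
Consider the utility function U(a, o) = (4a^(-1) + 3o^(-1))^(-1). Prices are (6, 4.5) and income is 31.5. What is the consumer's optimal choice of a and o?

a* = 3, o* = 3

For CES with ρ = -1, MRS = (4/3)·(o/a)^2.
Tangency: set MRS = p_a/p_o = 6/4.5 = 4/3.
So (o/a)^2 = 1; taking the square root, o/a = 1, i.e. o = a.
Substitute into the budget 6·a + 4.5·o = 31.5: 10.5·a = 31.5, so a* = 3 and o* = 3.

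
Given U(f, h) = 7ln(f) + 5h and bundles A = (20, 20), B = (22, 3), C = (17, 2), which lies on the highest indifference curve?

Evaluate utility at each bundle:
U(A) = 120.970.
U(B) = 36.637.
U(C) = 29.832.
Highest utility is A, so A ≻ B ≻ C.

Bundle A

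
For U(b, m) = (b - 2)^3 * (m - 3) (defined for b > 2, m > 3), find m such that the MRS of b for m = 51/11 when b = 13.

MU_b = 3·(b−2)^2·(m−3), MU_m = (b−2)^3.
MRS = (3/1)·(m−3)/(b−2).
Substitute b = 13: MRS = (m − 3)/(11/3). Setting this equal to 51/11 gives m − 3 = (51/11)·(11/3) = 17, so m = 20.

m = 20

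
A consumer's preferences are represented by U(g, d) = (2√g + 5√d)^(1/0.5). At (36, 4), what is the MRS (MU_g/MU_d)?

MRS = 2/15

For CES with ρ = 0.5, MRS = (2/5)·√(d/g).
At (36, 4): MRS = 2/15.
So at (36, 4) the consumer would give up 2/15 units of d for one more unit of g.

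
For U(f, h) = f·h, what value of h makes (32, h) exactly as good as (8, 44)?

U(8, 44) = 352.
Set U(32, h) = 352 and solve.
With f = 32: h = 352/32 = 11.
Check: U(32, 11) = 352.

h = 11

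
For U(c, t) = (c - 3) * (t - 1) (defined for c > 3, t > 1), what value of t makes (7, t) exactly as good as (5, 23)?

U(5, 23) = 44.
Set U(7, t) = 44 and solve.
With c = 7: (7 − 3) = 4, so (t − 1) = 44/4 = 11.
So t = 1 + 11 = 12.
Check: U(7, 12) = 44.

t = 12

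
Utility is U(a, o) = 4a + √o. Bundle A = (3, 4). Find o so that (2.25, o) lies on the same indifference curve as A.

o = 25

U(3, 4) = 14.
Set U(2.25, o) = 14 and solve.
With a = 2.25: √o = 14 − 4·2.25 = 5, so √o = 5 and o = 25.
Check: U(2.25, 25) = 14.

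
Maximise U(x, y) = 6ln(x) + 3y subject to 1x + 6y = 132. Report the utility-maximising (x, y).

x* = 12, y* = 20

MU_x = 6/x, MU_y = 3.
MRS = 6/x ÷ 3.
Tangency: set MRS = p_x/p_y = 1/6.
MRS depends only on x: 2/x = 1/6 ⇒ x* = 2/(1/6) = 12.
From the budget, 6·y = 132 − 1·12 = 120, so y* = 20.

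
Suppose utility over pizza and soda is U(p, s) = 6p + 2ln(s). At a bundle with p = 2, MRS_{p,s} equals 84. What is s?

s = 28

MU_p = 6, MU_s = 2/s.
MRS = 6 ÷ (2/s).
MRS depends only on s: 3·s = 84 ⇒ s = 84/3 = 28.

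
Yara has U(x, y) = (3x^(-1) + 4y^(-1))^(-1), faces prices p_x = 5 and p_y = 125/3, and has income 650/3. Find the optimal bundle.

x* = 10, y* = 4

For CES with ρ = -1, MRS = (3/4)·(y/x)^2.
Tangency: set MRS = p_x/p_y = 5/(125/3) = 3/25.
So (y/x)^2 = 4/25; taking the square root, y/x = 0.4, i.e. y = 0.4·x.
Substitute into the budget 5·x + (125/3)·y = 650/3: (65/3)·x = 650/3, so x* = 10 and y* = 0.4·10 = 4.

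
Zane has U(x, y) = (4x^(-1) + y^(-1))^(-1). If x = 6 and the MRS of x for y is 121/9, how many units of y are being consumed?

For CES with ρ = -1, MRS = (4/1)·(y/x)^2.
Setting (4/1)·(y/6)^2 = 121/9 gives (y/6)^2 = 121/36, so y/6 = 11/6 and y = 11.

y = 11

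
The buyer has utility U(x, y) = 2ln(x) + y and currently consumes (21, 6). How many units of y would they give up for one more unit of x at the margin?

MU_x = 2/x, MU_y = 1.
MRS = 2/x ÷ 1.
At (21, 6): MRS = 2/21.
So at (21, 6) the consumer would give up 2/21 units of y for one more unit of x.

MRS = 2/21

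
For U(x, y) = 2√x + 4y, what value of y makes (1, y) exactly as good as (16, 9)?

U(16, 9) = 44.
Set U(1, y) = 44 and solve.
With x = 1: √1 = 1, so 4y = 44 − 2·1 = 42 and y = 10.5.
Check: U(1, 10.5) = 44.

y = 10.5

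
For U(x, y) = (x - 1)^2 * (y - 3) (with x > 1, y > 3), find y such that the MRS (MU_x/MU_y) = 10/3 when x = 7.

MU_x = 2·(x−1)·(y−3), MU_y = (x−1)^2.
MRS = (2/1)·(y−3)/(x−1).
Substitute x = 7: MRS = (y − 3)/3. Setting this equal to 10/3 gives y − 3 = (10/3)·3 = 10, so y = 13.

y = 13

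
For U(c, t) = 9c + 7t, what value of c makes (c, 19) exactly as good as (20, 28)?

U(20, 28) = 376.
Set U(c, 19) = 376 and solve.
9c + 7·19 = 376 ⇒ 9c = 243 ⇒ c = 27.
Check: U(27, 19) = 376.

c = 27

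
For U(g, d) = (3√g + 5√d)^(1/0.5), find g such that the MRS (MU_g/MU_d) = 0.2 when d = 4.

g = 36

For CES with ρ = 0.5, MRS = (3/5)·√(d/g).
Setting (3/5)·√(4/g) = 0.2 gives √(4/g) = 1/3, so 4/g = 1/9 and g = 36.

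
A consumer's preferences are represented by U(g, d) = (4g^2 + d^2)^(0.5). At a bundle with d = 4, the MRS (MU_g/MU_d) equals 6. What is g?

g = 6

For CES with ρ = 2, MRS = (4/1)·(d/g)^(-1).
Setting (4/1)·(4/g)^(-1) = 6 gives (4/g)^(-1) = 1.5, so 4/g = 2/3 and g = 6.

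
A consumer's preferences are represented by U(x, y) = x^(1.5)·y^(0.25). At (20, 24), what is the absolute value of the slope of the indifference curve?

MU_x = 1.5·√x·y^(0.25) and MU_y = 0.25·x^(1.5)·y^(-0.75).
MRS = MU_x/MU_y = (6)·y/x.
At (20, 24): MRS = 7.2.
So at (20, 24) the consumer would give up 7.2 units of y for one more unit of x.

MRS = 7.2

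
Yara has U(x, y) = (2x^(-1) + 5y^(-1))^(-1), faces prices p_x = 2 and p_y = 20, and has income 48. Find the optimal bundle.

x* = 4, y* = 2

For CES with ρ = -1, MRS = (2/5)·(y/x)^2.
Tangency: set MRS = p_x/p_y = 2/20 = 0.1.
So (y/x)^2 = 0.25; taking the square root, y/x = 0.5, i.e. y = 0.5·x.
Substitute into the budget 2·x + 20·y = 48: 12·x = 48, so x* = 4 and y* = 0.5·4 = 2.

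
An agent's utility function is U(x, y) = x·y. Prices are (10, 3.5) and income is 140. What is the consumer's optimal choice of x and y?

MU_x = y and MU_y = x.
MRS = MU_x/MU_y = y/x.
Tangency: set MRS = p_x/p_y = 10/3.5 = 20/7.
So y/x = 20/7, i.e. y = (20/7)·x.
Substitute into the budget 10·x + 3.5·y = 140: 20·x = 140, so x* = 7.
Then y* = (20/7)·7 = 20.

x* = 7, y* = 20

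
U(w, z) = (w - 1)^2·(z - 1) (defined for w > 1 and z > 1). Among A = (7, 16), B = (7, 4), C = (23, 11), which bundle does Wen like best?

Evaluate utility at each bundle:
U(A) = 540.
U(B) = 108.
U(C) = 4840.
Highest utility is C, so C ≻ A ≻ B.

Bundle C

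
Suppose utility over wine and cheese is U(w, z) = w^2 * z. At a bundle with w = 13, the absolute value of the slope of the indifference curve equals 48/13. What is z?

MU_w = 2·w·z and MU_z = w^2.
MRS = MU_w/MU_z = (2/1)·z/w.
Substitute w = 13: MRS = z/6.5. Setting z/6.5 = 48/13 gives z = (48/13)·6.5 = 24.

z = 24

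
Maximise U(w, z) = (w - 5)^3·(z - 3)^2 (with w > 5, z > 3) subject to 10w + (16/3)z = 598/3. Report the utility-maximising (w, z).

MU_w = 3·(w−5)^2·(z−3)^2, MU_z = 2·(w−5)^3·(z−3).
MRS = (3/2)·(z−3)/(w−5).
Tangency: set MRS = p_w/p_z = 10/(16/3) = 1.875.
So (3/2)·(z − 3)/(w − 5) = 1.875, i.e. (z − 3) = 1.25·(w − 5).
Rewrite the budget in excess-of-subsistence terms: 10·(w − 5) + (16/3)·(z − 3) = 598/3 − 10·5 − (16/3)·3 = 400/3.
Substituting, (50/3)·(w − 5) = 400/3, so w − 5 = 8 and w* = 13.
Then z − 3 = 1.25·8 = 10, so z* = 13.

w* = 13, z* = 13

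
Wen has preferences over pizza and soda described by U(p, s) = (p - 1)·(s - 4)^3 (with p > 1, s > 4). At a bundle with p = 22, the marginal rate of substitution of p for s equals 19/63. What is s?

MU_p = (s−4)^3, MU_s = 3·(p−1)·(s−4)^2.
MRS = (1/3)·(s−4)/(p−1).
Substitute p = 22: MRS = (s − 4)/63. Setting this equal to 19/63 gives s − 4 = (19/63)·63 = 19, so s = 23.

s = 23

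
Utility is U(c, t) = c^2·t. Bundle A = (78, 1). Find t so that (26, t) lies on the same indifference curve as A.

U(78, 1) = 6084.
Set U(26, t) = 6084 and solve.
With c = 26: 26^2 = 676, so t = 6084/676 = 9.
Check: U(26, 9) = 6084.

t = 9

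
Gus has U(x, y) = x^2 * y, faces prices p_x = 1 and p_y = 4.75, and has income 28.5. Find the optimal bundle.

x* = 19, y* = 2

MU_x = 2·x·y and MU_y = x^2.
MRS = MU_x/MU_y = (2/1)·y/x.
Tangency: set MRS = p_x/p_y = 1/4.75 = 4/19.
So (2/1)·y/x = 4/19, i.e. y = (2/19)·x.
Substitute into the budget 1·x + 4.75·y = 28.5: 1.5·x = 28.5, so x* = 19.
Then y* = (2/19)·19 = 2.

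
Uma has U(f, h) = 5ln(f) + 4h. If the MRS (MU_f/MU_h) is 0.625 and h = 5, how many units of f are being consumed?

f = 2

MU_f = 5/f, MU_h = 4.
MRS = 5/f ÷ 4.
MRS depends only on f: 1.25/f = 0.625 ⇒ f = 1.25/0.625 = 2.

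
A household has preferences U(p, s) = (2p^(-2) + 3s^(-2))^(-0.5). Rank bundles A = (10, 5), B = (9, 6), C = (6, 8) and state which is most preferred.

Evaluate utility at each bundle:
U(A) = 2.673.
U(B) = 3.043.
U(C) = 3.125.
Highest utility is C, so C ≻ B ≻ A.

Bundle C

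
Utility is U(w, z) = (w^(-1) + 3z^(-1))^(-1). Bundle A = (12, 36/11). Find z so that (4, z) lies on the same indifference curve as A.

U depends on (w, z) only through S = w^(-1) + 3z^(-1), so equal utility means equal S. At (12, 36/11): S = 1.
With w = 4: 4^(-1) = 0.25, so 3z^(-1) = 1 − 0.25 = 0.75, i.e. z^(-1) = 0.25.
Hence z = 1/0.25 = 4.
Check: U(4, 4) = 1.

z = 4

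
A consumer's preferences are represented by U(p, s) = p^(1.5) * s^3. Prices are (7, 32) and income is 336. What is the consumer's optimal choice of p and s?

MU_p = 1.5·√p·s^3 and MU_s = 3·p^(1.5)·s^2.
MRS = MU_p/MU_s = (0.5)·s/p.
Tangency: set MRS = p_p/p_s = 7/32.
So (0.5)·s/p = 7/32, i.e. s = (7/16)·p.
Substitute into the budget 7·p + 32·s = 336: 21·p = 336, so p* = 16.
Then s* = (7/16)·16 = 7.

p* = 16, s* = 7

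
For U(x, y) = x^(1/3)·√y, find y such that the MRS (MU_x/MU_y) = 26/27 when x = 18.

y = 26

MU_x = 1/3·x^(-2/3)·√y and MU_y = 0.5·x^(1/3)·y^(-0.5).
MRS = MU_x/MU_y = (2/3)·y/x.
Substitute x = 18: MRS = y/27. Setting y/27 = 26/27 gives y = (26/27)·27 = 26.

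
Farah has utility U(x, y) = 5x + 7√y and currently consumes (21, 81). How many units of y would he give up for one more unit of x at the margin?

MU_x = 5, MU_y = 7/(2√y).
MRS = 5 ÷ (7/(2√y)).
At (21, 81): MRS = 90/7.
That is, one extra unit of x is worth 90/7 units of y at the margin.

MRS = 90/7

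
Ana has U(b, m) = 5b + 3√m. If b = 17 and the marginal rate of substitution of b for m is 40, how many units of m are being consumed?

MU_b = 5, MU_m = 3/(2√m).
MRS = 5 ÷ (3/(2√m)).
MRS depends only on m: (10/3)·√m = 40 ⇒ √m = 40/(10/3) = 12 ⇒ m = 144.

m = 144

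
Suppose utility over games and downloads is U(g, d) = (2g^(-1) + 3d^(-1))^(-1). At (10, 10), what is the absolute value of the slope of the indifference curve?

For CES with ρ = -1, MRS = (2/3)·(d/g)^2.
At (10, 10): MRS = 2/3.
So at (10, 10) the consumer would give up 2/3 units of d for one more unit of g.

MRS = 2/3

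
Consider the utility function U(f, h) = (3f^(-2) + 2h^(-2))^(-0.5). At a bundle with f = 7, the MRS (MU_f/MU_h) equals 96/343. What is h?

h = 4

For CES with ρ = -2, MRS = (3/2)·(h/f)^3.
Setting (3/2)·(h/7)^3 = 96/343 gives (h/7)^3 = 64/343, so h/7 = 4/7 and h = 4.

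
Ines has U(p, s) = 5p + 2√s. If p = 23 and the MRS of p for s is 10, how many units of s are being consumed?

MU_p = 5, MU_s = 2/(2√s).
MRS = 5 ÷ (2/(2√s)).
MRS depends only on s: 5·√s = 10 ⇒ √s = 10/5 = 2 ⇒ s = 4.

s = 4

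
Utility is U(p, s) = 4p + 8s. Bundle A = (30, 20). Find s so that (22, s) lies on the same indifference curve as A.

s = 24

U(30, 20) = 280.
Set U(22, s) = 280 and solve.
4·22 + 8s = 280 ⇒ 8s = 192 ⇒ s = 24.
Check: U(22, 24) = 280.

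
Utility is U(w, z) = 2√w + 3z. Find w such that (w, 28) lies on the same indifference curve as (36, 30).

w = 81

U(36, 30) = 102.
Set U(w, 28) = 102 and solve.
With z = 28: 2√w = 102 − 3·28 = 18, so √w = 9 and w = 81.
Check: U(81, 28) = 102.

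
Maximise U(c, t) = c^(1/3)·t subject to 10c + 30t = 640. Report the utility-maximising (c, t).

c* = 16, t* = 16

MU_c = 1/3·c^(-2/3)·t and MU_t = c^(1/3).
MRS = MU_c/MU_t = (1/3)·t/c.
Tangency: set MRS = p_c/p_t = 10/30 = 1/3.
So (1/3)·t/c = 1/3, i.e. t = c.
Substitute into the budget 10·c + 30·t = 640: 40·c = 640, so c* = 16.
Then t* = 16.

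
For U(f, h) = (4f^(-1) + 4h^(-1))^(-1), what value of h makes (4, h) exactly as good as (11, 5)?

U depends on (f, h) only through S = 4f^(-1) + 4h^(-1), so equal utility means equal S. At (11, 5): S = 64/55.
With f = 4: 4·4^(-1) = 1, so 4h^(-1) = 64/55 − 1 = 9/55, i.e. h^(-1) = 9/220.
Hence h = 1/(9/220) = 220/9.
Check: U(4, 220/9) = 0.8594.

h = 220/9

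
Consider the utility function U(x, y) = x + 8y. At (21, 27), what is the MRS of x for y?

MU_x = 1, MU_y = 8, so MRS = 1/8 = 0.125 at every bundle.
At (21, 27): MRS = 0.125.
That is, one extra unit of x is worth 0.125 units of y at the margin.

MRS = 0.125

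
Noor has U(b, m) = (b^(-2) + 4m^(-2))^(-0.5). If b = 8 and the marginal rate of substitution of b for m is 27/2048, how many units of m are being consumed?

For CES with ρ = -2, MRS = (1/4)·(m/b)^3.
Setting (1/4)·(m/8)^3 = 27/2048 gives (m/8)^3 = 27/512, so m/8 = 0.375 and m = 3.

m = 3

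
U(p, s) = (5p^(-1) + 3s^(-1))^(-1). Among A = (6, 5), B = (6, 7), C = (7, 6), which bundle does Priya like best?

Bundle C

Evaluate utility at each bundle:
U(A) = 0.698.
U(B) = 0.792.
U(C) = 0.824.
Highest utility is C, so C ≻ B ≻ A.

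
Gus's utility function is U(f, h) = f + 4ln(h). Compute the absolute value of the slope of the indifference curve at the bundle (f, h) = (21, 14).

MU_f = 1, MU_h = 4/h.
MRS = 1 ÷ (4/h).
At (21, 14): MRS = 3.5.
That is, one extra unit of f is worth 3.5 units of h at the margin.

MRS = 3.5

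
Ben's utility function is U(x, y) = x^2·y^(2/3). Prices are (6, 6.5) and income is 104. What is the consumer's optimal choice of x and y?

MU_x = 2·x·y^(2/3) and MU_y = 2/3·x^2·y^(-1/3).
MRS = MU_x/MU_y = (3)·y/x.
Tangency: set MRS = p_x/p_y = 6/6.5 = 12/13.
So (3)·y/x = 12/13, i.e. y = (4/13)·x.
Substitute into the budget 6·x + 6.5·y = 104: 8·x = 104, so x* = 13.
Then y* = (4/13)·13 = 4.

x* = 13, y* = 4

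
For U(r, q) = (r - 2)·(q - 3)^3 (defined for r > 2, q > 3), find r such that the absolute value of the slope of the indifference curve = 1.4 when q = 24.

r = 7

MU_r = (q−3)^3, MU_q = 3·(r−2)·(q−3)^2.
MRS = (1/3)·(q−3)/(r−2).
Substitute q = 24: MRS = 7/(r − 2). Setting this equal to 1.4 gives r − 2 = 7/1.4 = 5, so r = 7.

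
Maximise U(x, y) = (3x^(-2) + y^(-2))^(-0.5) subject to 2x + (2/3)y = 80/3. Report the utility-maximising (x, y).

For CES with ρ = -2, MRS = (3/1)·(y/x)^3.
Tangency: set MRS = p_x/p_y = 2/(2/3) = 3.
So (y/x)^3 = 1; taking the cube root, y/x = 1, i.e. y = x.
Substitute into the budget 2·x + (2/3)·y = 80/3: (8/3)·x = 80/3, so x* = 10 and y* = 10.

x* = 10, y* = 10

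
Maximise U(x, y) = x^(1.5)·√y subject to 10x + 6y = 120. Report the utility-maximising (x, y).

MU_x = 1.5·√x·√y and MU_y = 0.5·x^(1.5)·y^(-0.5).
MRS = MU_x/MU_y = (3)·y/x.
Tangency: set MRS = p_x/p_y = 10/6 = 5/3.
So (3)·y/x = 5/3, i.e. y = (5/9)·x.
Substitute into the budget 10·x + 6·y = 120: (40/3)·x = 120, so x* = 9.
Then y* = (5/9)·9 = 5.

x* = 9, y* = 5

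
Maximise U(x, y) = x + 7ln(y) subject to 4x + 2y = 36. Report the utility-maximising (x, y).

x* = 2, y* = 14

MU_x = 1, MU_y = 7/y.
MRS = 1 ÷ (7/y).
Tangency: set MRS = p_x/p_y = 4/2 = 2.
MRS depends only on y: (1/7)·y = 2 ⇒ y* = 2/(1/7) = 14.
From the budget, 4·x = 36 − 2·14 = 8, so x* = 2.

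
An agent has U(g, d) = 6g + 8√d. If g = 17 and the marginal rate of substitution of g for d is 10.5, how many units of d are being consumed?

MU_g = 6, MU_d = 8/(2√d).
MRS = 6 ÷ (8/(2√d)).
MRS depends only on d: 1.5·√d = 10.5 ⇒ √d = 10.5/1.5 = 7 ⇒ d = 49.

d = 49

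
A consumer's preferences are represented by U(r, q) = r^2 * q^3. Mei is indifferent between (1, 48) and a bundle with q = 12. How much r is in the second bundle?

U(1, 48) = 110592.
Set U(r, 12) = 110592 and solve.
With q = 12: 12^3 = 1728, so r^2 = 110592/1728 = 64; taking the square root, r = 8.
Check: U(8, 12) = 110592.

r = 8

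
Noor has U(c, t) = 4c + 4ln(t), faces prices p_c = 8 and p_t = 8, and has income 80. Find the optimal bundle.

c* = 9, t* = 1

MU_c = 4, MU_t = 4/t.
MRS = 4 ÷ (4/t).
Tangency: set MRS = p_c/p_t = 8/8 = 1.
MRS depends only on t: t = 1 ⇒ t* = 1.
From the budget, 8·c = 80 − 8·1 = 72, so c* = 9.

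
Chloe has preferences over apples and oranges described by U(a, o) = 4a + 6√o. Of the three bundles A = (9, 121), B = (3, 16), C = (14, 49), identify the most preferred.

Bundle A

Evaluate utility at each bundle:
U(A) = 102.000.
U(B) = 36.000.
U(C) = 98.000.
Highest utility is A, so A ≻ C ≻ B.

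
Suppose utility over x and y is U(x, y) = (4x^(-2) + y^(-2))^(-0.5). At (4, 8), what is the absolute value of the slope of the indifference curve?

For CES with ρ = -2, MRS = (4/1)·(y/x)^3.
At (4, 8): MRS = 32.
So at (4, 8) the consumer would give up 32 units of y for one more unit of x.

MRS = 32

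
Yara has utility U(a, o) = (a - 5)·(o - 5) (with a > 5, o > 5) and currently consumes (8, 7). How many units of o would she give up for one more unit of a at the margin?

MU_a = (o−5), MU_o = (a−5).
MRS = (o−5)/(a−5).
At (8, 7): MRS = 2/3.
The indifference curve has slope −2/3 at this bundle.

MRS = 2/3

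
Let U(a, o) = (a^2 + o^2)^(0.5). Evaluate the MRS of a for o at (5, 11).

MRS = 5/11

For CES with ρ = 2, MRS = (o/a)^(-1).
At (5, 11): MRS = 5/11.
That is, one extra unit of a is worth 5/11 units of o at the margin.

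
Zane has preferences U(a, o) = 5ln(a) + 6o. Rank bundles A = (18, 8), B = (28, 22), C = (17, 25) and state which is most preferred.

Evaluate utility at each bundle:
U(A) = 62.452.
U(B) = 148.661.
U(C) = 164.166.
Highest utility is C, so C ≻ B ≻ A.

Bundle C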